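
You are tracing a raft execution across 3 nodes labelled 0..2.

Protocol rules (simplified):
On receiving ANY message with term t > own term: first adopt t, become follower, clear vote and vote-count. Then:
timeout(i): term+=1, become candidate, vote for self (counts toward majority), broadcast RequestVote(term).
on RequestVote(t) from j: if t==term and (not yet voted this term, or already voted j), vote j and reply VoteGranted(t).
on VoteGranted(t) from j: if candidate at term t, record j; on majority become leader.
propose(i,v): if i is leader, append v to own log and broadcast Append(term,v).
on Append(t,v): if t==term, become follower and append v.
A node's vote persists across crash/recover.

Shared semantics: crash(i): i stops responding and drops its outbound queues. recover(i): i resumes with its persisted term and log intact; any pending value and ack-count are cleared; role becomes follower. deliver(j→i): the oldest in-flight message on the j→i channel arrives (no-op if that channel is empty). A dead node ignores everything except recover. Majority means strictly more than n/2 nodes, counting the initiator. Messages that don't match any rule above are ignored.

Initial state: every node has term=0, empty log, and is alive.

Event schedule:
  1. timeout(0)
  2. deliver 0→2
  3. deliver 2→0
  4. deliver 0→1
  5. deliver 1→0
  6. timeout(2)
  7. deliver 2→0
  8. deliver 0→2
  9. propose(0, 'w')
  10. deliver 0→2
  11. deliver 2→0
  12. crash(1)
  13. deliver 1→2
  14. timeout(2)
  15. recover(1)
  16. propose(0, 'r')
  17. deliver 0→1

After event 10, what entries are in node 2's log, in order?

[1] timeout(0) → N0(cand t1 [-])
[2] deliver 0→2 → N2(foll t1 [-])
[3] deliver 2→0 → N0(lead t1 [-])
[4] deliver 0→1 → N1(foll t1 [-])
[5] deliver 1→0 → ∅
[6] timeout(2) → N2(cand t2 [-])
[7] deliver 2→0 → N0(foll t2 [-])
[8] deliver 0→2 → N2(lead t2 [-])
[9] propose(0,'w') → ∅
[10] deliver 0→2 → ∅

empty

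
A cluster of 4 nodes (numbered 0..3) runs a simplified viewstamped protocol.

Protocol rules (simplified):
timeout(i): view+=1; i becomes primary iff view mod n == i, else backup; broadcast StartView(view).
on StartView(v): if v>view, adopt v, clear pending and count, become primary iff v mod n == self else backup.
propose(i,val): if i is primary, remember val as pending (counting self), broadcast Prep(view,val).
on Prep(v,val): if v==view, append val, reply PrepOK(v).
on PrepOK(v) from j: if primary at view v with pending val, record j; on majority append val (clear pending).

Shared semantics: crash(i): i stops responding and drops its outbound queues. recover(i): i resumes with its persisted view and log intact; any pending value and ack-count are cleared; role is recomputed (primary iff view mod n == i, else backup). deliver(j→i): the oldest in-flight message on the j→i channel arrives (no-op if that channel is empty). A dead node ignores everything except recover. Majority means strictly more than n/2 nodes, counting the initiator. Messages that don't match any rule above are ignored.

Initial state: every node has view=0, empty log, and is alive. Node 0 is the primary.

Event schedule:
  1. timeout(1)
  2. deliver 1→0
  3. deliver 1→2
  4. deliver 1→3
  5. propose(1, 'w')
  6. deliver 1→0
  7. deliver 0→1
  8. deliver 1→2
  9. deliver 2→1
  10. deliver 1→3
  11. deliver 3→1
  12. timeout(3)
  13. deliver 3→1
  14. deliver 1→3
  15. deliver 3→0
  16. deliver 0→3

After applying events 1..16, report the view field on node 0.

1. timeout(1):  <1:prim v1 ->
2. deliver 1→0:  <0:back v1 ->
3. deliver 1→2:  <2:back v1 ->
4. deliver 1→3:  <3:back v1 ->
5. propose(1,'w'):  nop
6. deliver 1→0:  <0:back v1 w>
7. deliver 0→1:  nop
8. deliver 1→2:  <2:back v1 w>
9. deliver 2→1:  <1:prim v1 w>
10. deliver 1→3:  <3:back v1 w>
11. deliver 3→1:  nop
12. timeout(3):  <3:back v2 w>
13. deliver 3→1:  <1:back v2 w>
14. deliver 1→3:  nop
15. deliver 3→0:  <0:back v2 w>
16. deliver 0→3:  nop

2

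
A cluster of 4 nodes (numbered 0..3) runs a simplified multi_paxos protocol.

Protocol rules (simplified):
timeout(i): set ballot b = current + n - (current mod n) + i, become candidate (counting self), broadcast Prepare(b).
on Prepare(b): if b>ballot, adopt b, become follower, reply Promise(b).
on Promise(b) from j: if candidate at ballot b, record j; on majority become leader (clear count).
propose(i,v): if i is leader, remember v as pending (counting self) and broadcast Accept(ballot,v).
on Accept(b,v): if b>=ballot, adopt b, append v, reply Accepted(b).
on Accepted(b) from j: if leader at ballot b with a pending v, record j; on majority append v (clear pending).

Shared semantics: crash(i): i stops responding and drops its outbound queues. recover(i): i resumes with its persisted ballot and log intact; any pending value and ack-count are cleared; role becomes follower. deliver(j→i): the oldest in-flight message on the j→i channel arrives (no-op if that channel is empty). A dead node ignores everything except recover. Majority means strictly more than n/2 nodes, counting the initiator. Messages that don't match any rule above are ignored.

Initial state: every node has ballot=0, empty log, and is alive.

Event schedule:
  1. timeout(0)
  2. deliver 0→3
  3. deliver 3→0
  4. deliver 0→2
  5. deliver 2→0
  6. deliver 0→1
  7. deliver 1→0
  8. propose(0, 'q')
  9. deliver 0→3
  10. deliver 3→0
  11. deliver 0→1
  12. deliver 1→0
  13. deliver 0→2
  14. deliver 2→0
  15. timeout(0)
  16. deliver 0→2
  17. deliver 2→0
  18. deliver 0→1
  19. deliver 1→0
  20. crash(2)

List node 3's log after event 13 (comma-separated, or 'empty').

q

after 1 — timeout(0): n0:cand/b4/[-]
after 2 — deliver 0→3: n3:foll/b4/[-]
after 3 — deliver 3→0: ·
after 4 — deliver 0→2: n2:foll/b4/[-]
after 5 — deliver 2→0: n0:lead/b4/[-]
after 6 — deliver 0→1: n1:foll/b4/[-]
after 7 — deliver 1→0: ·
after 8 — propose(0,'q'): ·
after 9 — deliver 0→3: n3:foll/b4/[q]
after 10 — deliver 3→0: ·
after 11 — deliver 0→1: n1:foll/b4/[q]
after 12 — deliver 1→0: n0:lead/b4/[q]
after 13 — deliver 0→2: n2:foll/b4/[q]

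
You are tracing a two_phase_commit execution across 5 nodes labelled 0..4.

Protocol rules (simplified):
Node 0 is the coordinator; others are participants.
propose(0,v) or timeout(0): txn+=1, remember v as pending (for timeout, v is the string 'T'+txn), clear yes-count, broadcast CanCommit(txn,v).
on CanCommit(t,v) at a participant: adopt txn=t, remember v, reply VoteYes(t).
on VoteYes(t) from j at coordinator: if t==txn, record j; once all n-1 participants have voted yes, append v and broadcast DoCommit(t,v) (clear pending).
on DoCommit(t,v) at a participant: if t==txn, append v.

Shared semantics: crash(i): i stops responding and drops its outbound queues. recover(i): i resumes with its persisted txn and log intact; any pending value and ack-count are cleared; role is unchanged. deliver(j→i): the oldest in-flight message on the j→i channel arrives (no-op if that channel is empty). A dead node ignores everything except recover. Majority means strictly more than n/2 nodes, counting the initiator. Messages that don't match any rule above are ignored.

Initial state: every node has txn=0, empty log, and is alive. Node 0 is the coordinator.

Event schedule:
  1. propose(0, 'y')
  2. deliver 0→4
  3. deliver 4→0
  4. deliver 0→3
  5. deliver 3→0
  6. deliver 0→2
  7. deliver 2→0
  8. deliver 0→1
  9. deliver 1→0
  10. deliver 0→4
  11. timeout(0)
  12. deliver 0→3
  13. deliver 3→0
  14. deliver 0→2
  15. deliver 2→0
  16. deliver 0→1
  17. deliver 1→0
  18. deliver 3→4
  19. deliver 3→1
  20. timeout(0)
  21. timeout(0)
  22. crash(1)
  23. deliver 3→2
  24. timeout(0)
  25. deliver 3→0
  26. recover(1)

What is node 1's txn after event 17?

1

1. propose(0,'y'):  <0:coor t1 ->
2. deliver 0→4:  <4:part t1 ->
3. deliver 4→0:  nop
4. deliver 0→3:  <3:part t1 ->
5. deliver 3→0:  nop
6. deliver 0→2:  <2:part t1 ->
7. deliver 2→0:  nop
8. deliver 0→1:  <1:part t1 ->
9. deliver 1→0:  <0:coor t1 y>
10. deliver 0→4:  <4:part t1 y>
11. timeout(0):  <0:coor t2 y>
12. deliver 0→3:  <3:part t1 y>
13. deliver 3→0:  nop
14. deliver 0→2:  <2:part t1 y>
15. deliver 2→0:  nop
16. deliver 0→1:  <1:part t1 y>
17. deliver 1→0:  nop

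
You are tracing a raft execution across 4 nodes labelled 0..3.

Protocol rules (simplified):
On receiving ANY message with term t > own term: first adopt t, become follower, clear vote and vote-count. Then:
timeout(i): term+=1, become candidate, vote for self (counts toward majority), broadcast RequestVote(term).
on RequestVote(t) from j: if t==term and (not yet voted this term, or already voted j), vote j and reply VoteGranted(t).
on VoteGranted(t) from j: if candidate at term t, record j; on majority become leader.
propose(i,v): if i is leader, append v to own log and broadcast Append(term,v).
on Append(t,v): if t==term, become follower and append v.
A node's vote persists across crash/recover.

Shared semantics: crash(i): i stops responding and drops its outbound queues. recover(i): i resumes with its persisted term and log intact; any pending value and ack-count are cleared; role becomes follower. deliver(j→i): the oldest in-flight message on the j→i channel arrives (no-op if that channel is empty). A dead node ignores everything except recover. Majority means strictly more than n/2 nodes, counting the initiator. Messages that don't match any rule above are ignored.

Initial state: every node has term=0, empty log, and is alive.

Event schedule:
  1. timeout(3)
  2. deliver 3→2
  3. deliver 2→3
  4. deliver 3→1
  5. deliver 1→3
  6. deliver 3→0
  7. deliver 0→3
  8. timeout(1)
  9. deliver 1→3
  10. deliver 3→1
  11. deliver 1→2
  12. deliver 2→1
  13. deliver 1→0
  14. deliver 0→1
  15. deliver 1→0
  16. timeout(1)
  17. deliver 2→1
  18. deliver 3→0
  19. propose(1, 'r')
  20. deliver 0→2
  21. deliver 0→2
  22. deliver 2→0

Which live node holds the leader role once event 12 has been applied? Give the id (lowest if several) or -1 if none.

after 1 — timeout(3): n3:cand/t1/[-]
after 2 — deliver 3→2: n2:foll/t1/[-]
after 3 — deliver 2→3: ·
after 4 — deliver 3→1: n1:foll/t1/[-]
after 5 — deliver 1→3: n3:lead/t1/[-]
after 6 — deliver 3→0: n0:foll/t1/[-]
after 7 — deliver 0→3: ·
after 8 — timeout(1): n1:cand/t2/[-]
after 9 — deliver 1→3: n3:foll/t2/[-]
after 10 — deliver 3→1: ·
after 11 — deliver 1→2: n2:foll/t2/[-]
after 12 — deliver 2→1: n1:lead/t2/[-]

1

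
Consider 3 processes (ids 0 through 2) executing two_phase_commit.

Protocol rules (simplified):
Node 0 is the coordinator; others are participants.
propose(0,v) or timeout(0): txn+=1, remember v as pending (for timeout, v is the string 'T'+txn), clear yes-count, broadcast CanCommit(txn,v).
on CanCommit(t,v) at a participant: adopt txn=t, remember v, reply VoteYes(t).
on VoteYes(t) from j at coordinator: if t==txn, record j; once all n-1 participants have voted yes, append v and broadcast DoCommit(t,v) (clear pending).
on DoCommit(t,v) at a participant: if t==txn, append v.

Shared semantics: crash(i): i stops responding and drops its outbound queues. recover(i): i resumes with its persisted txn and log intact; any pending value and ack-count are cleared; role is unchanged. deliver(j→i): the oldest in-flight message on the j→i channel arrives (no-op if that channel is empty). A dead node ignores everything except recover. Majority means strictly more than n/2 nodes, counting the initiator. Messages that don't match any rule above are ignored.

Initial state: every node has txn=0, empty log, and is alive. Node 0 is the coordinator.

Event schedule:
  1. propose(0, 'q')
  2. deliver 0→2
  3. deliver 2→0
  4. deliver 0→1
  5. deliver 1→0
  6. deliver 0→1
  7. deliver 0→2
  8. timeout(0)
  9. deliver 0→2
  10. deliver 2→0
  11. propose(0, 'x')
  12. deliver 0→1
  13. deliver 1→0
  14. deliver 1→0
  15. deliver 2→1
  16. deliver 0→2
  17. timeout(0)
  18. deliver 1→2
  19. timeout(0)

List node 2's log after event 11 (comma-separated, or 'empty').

q

1. propose(0,'q'):  <0:coor t1 ->
2. deliver 0→2:  <2:part t1 ->
3. deliver 2→0:  nop
4. deliver 0→1:  <1:part t1 ->
5. deliver 1→0:  <0:coor t1 q>
6. deliver 0→1:  <1:part t1 q>
7. deliver 0→2:  <2:part t1 q>
8. timeout(0):  <0:coor t2 q>
9. deliver 0→2:  <2:part t2 q>
10. deliver 2→0:  nop
11. propose(0,'x'):  <0:coor t3 q>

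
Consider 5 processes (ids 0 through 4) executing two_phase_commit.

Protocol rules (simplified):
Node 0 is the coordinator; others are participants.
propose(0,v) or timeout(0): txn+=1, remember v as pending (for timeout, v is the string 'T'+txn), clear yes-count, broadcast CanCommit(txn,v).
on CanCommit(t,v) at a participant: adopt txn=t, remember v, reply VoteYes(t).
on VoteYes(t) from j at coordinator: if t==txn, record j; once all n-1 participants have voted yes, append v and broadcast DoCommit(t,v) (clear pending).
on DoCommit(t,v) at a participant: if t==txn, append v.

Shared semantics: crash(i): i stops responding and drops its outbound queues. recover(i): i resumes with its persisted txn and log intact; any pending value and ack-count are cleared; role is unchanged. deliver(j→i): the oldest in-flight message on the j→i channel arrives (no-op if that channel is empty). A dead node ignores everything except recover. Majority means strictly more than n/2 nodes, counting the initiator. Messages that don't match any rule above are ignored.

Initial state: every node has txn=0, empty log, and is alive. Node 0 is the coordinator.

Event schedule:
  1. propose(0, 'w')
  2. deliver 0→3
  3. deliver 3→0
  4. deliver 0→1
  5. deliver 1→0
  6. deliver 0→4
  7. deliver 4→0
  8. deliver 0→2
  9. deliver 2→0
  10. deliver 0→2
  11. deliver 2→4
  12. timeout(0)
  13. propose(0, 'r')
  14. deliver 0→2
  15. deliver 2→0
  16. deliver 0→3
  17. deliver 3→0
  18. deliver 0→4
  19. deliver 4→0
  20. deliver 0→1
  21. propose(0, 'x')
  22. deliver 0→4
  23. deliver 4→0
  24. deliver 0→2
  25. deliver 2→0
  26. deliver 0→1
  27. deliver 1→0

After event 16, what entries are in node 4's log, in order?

empty

e1 propose(0,'w'): 0[coor,t=1,-]
e2 deliver 0→3: 3[part,t=1,-]
e3 deliver 3→0: ·
e4 deliver 0→1: 1[part,t=1,-]
e5 deliver 1→0: ·
e6 deliver 0→4: 4[part,t=1,-]
e7 deliver 4→0: ·
e8 deliver 0→2: 2[part,t=1,-]
e9 deliver 2→0: 0[coor,t=1,w]
e10 deliver 0→2: 2[part,t=1,w]
e11 deliver 2→4: ·
e12 timeout(0): 0[coor,t=2,w]
e13 propose(0,'r'): 0[coor,t=3,w]
e14 deliver 0→2: 2[part,t=2,w]
e15 deliver 2→0: ·
e16 deliver 0→3: 3[part,t=1,w]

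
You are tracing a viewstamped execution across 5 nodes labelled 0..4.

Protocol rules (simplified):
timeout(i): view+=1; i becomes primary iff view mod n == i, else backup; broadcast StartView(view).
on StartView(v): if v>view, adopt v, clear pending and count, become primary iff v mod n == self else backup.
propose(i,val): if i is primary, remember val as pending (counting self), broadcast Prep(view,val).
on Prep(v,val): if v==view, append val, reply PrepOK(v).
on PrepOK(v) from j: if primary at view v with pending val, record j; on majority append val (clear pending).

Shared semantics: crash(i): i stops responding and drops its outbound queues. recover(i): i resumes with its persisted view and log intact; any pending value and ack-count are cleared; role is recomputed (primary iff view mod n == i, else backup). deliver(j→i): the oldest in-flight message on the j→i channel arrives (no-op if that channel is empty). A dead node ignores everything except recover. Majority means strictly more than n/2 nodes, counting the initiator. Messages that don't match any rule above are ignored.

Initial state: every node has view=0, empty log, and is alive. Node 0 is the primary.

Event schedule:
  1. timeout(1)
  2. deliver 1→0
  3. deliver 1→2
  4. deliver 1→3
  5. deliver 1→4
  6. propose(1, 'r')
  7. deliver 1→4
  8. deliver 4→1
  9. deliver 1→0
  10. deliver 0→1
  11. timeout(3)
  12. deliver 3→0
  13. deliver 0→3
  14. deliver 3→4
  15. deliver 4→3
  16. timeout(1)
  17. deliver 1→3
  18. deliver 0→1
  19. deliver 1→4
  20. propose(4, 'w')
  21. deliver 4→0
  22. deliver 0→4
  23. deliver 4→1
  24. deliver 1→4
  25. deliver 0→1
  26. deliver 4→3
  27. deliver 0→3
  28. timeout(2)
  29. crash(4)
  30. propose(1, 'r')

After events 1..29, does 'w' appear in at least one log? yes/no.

no

e1 timeout(1): 1[prim,v=1,-]
e2 deliver 1→0: 0[back,v=1,-]
e3 deliver 1→2: 2[back,v=1,-]
e4 deliver 1→3: 3[back,v=1,-]
e5 deliver 1→4: 4[back,v=1,-]
e6 propose(1,'r'): ·
e7 deliver 1→4: 4[back,v=1,r]
e8 deliver 4→1: ·
e9 deliver 1→0: 0[back,v=1,r]
e10 deliver 0→1: 1[prim,v=1,r]
e11 timeout(3): 3[back,v=2,-]
e12 deliver 3→0: 0[back,v=2,r]
e13 deliver 0→3: ·
e14 deliver 3→4: 4[back,v=2,r]
e15 deliver 4→3: ·
e16 timeout(1): 1[back,v=2,r]
e17 deliver 1→3: ·
e18 deliver 0→1: ·
e19 deliver 1→4: ·
e20 propose(4,'w'): ·
e21 deliver 4→0: ·
e22 deliver 0→4: ·
e23 deliver 4→1: ·
e24 deliver 1→4: ·
e25 deliver 0→1: ·
e26 deliver 4→3: ·
e27 deliver 0→3: ·
e28 timeout(2): 2[prim,v=2,-]
e29 crash(4): 4[✗back,v=2,r]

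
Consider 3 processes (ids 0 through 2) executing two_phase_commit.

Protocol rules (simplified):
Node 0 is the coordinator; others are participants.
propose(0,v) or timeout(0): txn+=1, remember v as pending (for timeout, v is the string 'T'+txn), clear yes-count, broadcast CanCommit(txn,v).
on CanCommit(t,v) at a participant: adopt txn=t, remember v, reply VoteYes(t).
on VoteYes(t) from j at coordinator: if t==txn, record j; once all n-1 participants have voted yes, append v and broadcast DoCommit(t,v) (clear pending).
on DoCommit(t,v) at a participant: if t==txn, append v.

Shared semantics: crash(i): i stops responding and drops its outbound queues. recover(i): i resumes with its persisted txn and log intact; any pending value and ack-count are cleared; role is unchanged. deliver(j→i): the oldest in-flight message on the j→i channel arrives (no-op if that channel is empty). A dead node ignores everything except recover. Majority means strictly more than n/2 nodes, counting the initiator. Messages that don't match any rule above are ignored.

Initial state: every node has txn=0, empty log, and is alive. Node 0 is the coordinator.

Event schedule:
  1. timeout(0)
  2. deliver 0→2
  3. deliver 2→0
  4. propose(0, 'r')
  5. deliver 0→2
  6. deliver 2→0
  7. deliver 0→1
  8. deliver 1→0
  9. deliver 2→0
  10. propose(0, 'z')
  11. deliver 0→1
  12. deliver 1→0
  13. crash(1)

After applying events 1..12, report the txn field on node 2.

step 1 timeout(0): 0={coor,t=1,log=-}
step 2 deliver 0→2: 2={part,t=1,log=-}
step 3 deliver 2→0: —
step 4 propose(0,'r'): 0={coor,t=2,log=-}
step 5 deliver 0→2: 2={part,t=2,log=-}
step 6 deliver 2→0: —
step 7 deliver 0→1: 1={part,t=1,log=-}
step 8 deliver 1→0: —
step 9 deliver 2→0: —
step 10 propose(0,'z'): 0={coor,t=3,log=-}
step 11 deliver 0→1: 1={part,t=2,log=-}
step 12 deliver 1→0: —

2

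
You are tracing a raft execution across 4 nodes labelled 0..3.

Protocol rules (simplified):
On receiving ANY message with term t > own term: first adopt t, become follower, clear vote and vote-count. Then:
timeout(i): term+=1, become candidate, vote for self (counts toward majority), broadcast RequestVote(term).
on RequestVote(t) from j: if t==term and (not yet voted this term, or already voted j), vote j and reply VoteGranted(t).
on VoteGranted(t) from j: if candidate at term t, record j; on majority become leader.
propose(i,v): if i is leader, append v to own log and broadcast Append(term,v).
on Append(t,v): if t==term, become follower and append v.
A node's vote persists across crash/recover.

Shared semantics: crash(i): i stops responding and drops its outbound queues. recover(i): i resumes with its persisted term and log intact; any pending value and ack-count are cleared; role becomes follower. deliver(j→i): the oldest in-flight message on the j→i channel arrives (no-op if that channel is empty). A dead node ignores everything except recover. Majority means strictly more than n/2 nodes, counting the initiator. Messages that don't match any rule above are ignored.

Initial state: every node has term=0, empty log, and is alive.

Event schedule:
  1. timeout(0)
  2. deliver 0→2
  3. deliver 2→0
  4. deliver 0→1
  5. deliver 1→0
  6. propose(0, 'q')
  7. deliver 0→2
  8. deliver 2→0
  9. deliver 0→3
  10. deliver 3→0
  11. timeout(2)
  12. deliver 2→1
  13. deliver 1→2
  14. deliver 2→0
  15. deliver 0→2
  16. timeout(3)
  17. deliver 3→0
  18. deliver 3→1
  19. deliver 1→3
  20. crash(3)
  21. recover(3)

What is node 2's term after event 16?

2

step 1 timeout(0): 0={cand,t=1,log=-}
step 2 deliver 0→2: 2={foll,t=1,log=-}
step 3 deliver 2→0: —
step 4 deliver 0→1: 1={foll,t=1,log=-}
step 5 deliver 1→0: 0={lead,t=1,log=-}
step 6 propose(0,'q'): 0={lead,t=1,log=q}
step 7 deliver 0→2: 2={foll,t=1,log=q}
step 8 deliver 2→0: —
step 9 deliver 0→3: 3={foll,t=1,log=-}
step 10 deliver 3→0: —
step 11 timeout(2): 2={cand,t=2,log=q}
step 12 deliver 2→1: 1={foll,t=2,log=-}
step 13 deliver 1→2: —
step 14 deliver 2→0: 0={foll,t=2,log=q}
step 15 deliver 0→2: 2={lead,t=2,log=q}
step 16 timeout(3): 3={cand,t=2,log=-}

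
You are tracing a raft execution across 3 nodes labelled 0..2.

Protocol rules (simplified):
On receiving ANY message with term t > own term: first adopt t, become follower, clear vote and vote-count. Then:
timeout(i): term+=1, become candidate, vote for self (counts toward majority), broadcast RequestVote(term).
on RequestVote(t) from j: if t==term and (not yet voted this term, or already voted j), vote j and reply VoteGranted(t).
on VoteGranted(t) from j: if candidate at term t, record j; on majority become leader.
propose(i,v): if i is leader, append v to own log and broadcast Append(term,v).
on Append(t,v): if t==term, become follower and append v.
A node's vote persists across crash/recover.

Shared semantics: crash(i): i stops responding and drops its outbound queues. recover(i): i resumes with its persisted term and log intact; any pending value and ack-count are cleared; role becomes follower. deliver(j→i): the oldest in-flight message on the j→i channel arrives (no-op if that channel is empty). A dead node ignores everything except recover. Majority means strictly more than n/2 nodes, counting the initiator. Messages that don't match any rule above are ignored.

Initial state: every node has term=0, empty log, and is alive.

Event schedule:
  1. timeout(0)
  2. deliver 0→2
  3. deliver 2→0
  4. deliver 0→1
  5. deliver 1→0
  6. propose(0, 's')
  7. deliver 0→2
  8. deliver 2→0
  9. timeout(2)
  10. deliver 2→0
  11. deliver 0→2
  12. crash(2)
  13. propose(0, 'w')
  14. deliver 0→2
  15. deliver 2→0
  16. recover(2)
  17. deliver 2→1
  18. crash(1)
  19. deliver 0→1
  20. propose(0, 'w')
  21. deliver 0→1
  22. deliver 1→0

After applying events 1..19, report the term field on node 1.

[1] timeout(0) → N0(cand t1 [-])
[2] deliver 0→2 → N2(foll t1 [-])
[3] deliver 2→0 → N0(lead t1 [-])
[4] deliver 0→1 → N1(foll t1 [-])
[5] deliver 1→0 → ∅
[6] propose(0,'s') → N0(lead t1 [s])
[7] deliver 0→2 → N2(foll t1 [s])
[8] deliver 2→0 → ∅
[9] timeout(2) → N2(cand t2 [s])
[10] deliver 2→0 → N0(foll t2 [s])
[11] deliver 0→2 → N2(lead t2 [s])
[12] crash(2) → N2(✗lead t2 [s])
[13] propose(0,'w') → ∅
[14] deliver 0→2 → ∅
[15] deliver 2→0 → ∅
[16] recover(2) → N2(foll t2 [s])
[17] deliver 2→1 → ∅
[18] crash(1) → N1(✗foll t1 [-])
[19] deliver 0→1 → ∅

1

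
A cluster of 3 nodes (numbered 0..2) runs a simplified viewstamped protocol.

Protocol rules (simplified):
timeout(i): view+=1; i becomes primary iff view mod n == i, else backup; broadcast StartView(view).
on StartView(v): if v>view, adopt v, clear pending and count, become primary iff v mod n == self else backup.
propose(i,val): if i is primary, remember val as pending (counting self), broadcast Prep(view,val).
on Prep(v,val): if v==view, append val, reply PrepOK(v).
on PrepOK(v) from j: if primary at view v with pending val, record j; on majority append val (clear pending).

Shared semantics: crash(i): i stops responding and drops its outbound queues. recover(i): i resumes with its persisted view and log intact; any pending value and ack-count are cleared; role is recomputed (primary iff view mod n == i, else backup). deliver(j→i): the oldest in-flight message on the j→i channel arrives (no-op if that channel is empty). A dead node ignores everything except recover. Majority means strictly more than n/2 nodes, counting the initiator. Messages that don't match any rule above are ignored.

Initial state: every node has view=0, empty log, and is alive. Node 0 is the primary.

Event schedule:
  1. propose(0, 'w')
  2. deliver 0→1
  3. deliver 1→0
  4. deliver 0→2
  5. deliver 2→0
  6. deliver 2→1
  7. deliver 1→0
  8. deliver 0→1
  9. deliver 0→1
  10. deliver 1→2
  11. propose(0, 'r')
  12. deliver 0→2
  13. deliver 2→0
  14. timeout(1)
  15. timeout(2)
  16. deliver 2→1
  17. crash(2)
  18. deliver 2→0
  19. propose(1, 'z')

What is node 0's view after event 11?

0

step 1 propose(0,'w'): —
step 2 deliver 0→1: 1={back,v=0,log=w}
step 3 deliver 1→0: 0={prim,v=0,log=w}
step 4 deliver 0→2: 2={back,v=0,log=w}
step 5 deliver 2→0: —
step 6 deliver 2→1: —
step 7 deliver 1→0: —
step 8 deliver 0→1: —
step 9 deliver 0→1: —
step 10 deliver 1→2: —
step 11 propose(0,'r'): —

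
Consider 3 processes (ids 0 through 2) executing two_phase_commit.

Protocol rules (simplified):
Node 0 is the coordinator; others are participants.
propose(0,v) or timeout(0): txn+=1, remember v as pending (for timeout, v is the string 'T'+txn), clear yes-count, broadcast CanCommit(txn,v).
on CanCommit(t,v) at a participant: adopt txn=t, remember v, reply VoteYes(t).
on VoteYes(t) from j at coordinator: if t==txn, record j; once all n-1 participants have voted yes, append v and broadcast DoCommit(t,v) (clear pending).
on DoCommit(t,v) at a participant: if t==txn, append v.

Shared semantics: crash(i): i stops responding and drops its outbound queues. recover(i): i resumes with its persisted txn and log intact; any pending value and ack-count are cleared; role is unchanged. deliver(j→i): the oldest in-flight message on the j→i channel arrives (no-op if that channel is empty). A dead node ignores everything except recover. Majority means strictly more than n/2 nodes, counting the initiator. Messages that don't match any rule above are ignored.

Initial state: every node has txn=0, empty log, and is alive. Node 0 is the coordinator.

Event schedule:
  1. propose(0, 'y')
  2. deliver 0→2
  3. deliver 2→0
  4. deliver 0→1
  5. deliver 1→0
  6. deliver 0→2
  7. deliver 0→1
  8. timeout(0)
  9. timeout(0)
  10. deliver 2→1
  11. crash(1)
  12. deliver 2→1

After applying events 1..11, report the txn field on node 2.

e1 propose(0,'y'): 0[coor,t=1,-]
e2 deliver 0→2: 2[part,t=1,-]
e3 deliver 2→0: ·
e4 deliver 0→1: 1[part,t=1,-]
e5 deliver 1→0: 0[coor,t=1,y]
e6 deliver 0→2: 2[part,t=1,y]
e7 deliver 0→1: 1[part,t=1,y]
e8 timeout(0): 0[coor,t=2,y]
e9 timeout(0): 0[coor,t=3,y]
e10 deliver 2→1: ·
e11 crash(1): 1[✗part,t=1,y]

1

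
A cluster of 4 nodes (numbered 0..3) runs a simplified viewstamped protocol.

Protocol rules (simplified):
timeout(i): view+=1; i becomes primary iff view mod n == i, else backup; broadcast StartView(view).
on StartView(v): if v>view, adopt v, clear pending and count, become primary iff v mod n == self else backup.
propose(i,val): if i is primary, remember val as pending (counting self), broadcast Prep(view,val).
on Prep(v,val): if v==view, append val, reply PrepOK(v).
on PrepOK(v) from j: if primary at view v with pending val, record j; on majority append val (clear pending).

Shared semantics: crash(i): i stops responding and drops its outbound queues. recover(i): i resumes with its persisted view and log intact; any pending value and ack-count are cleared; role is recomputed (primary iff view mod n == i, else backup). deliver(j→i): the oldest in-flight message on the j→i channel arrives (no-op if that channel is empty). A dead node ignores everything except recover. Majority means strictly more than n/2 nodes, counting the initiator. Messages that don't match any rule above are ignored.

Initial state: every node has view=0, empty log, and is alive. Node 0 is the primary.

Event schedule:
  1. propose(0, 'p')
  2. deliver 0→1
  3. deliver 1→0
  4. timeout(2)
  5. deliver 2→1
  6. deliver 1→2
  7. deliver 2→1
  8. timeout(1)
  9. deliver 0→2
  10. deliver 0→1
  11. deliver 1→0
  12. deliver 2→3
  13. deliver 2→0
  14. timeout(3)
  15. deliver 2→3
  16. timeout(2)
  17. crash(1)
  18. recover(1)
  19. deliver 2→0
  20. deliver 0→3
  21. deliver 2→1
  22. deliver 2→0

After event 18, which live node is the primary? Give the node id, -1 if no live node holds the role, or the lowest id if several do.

after 1 — propose(0,'p'): ·
after 2 — deliver 0→1: n1:back/v0/[p]
after 3 — deliver 1→0: ·
after 4 — timeout(2): n2:back/v1/[-]
after 5 — deliver 2→1: n1:prim/v1/[p]
after 6 — deliver 1→2: ·
after 7 — deliver 2→1: ·
after 8 — timeout(1): n1:back/v2/[p]
after 9 — deliver 0→2: ·
after 10 — deliver 0→1: ·
after 11 — deliver 1→0: n0:back/v2/[-]
after 12 — deliver 2→3: n3:back/v1/[-]
after 13 — deliver 2→0: ·
after 14 — timeout(3): n3:back/v2/[-]
after 15 — deliver 2→3: ·
after 16 — timeout(2): n2:prim/v2/[-]
after 17 — crash(1): n1:✗back/v2/[p]
after 18 — recover(1): n1:back/v2/[p]

2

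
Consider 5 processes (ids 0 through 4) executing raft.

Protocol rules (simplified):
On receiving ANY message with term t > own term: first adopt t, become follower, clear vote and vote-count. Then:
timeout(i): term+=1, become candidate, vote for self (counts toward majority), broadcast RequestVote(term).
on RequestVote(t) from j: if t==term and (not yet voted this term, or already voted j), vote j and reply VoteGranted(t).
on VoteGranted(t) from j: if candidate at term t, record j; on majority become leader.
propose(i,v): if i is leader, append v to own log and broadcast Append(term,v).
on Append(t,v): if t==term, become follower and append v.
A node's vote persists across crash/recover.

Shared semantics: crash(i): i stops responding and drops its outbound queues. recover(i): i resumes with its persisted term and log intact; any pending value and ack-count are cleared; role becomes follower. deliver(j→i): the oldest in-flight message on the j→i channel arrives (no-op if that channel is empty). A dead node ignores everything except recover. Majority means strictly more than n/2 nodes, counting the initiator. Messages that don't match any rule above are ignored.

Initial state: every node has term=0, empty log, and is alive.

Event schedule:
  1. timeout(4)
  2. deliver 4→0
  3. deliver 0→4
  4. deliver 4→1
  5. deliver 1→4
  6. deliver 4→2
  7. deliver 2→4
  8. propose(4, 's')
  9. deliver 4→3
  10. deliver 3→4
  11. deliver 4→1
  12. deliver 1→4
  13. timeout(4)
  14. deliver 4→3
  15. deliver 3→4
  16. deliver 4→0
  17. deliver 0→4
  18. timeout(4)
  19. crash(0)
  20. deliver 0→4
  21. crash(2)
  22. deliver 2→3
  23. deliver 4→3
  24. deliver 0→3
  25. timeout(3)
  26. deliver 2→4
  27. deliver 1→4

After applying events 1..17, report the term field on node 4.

after 1 — timeout(4): n4:cand/t1/[-]
after 2 — deliver 4→0: n0:foll/t1/[-]
after 3 — deliver 0→4: ·
after 4 — deliver 4→1: n1:foll/t1/[-]
after 5 — deliver 1→4: n4:lead/t1/[-]
after 6 — deliver 4→2: n2:foll/t1/[-]
after 7 — deliver 2→4: ·
after 8 — propose(4,'s'): n4:lead/t1/[s]
after 9 — deliver 4→3: n3:foll/t1/[-]
after 10 — deliver 3→4: ·
after 11 — deliver 4→1: n1:foll/t1/[s]
after 12 — deliver 1→4: ·
after 13 — timeout(4): n4:cand/t2/[s]
after 14 — deliver 4→3: n3:foll/t1/[s]
after 15 — deliver 3→4: ·
after 16 — deliver 4→0: n0:foll/t1/[s]
after 17 — deliver 0→4: ·

2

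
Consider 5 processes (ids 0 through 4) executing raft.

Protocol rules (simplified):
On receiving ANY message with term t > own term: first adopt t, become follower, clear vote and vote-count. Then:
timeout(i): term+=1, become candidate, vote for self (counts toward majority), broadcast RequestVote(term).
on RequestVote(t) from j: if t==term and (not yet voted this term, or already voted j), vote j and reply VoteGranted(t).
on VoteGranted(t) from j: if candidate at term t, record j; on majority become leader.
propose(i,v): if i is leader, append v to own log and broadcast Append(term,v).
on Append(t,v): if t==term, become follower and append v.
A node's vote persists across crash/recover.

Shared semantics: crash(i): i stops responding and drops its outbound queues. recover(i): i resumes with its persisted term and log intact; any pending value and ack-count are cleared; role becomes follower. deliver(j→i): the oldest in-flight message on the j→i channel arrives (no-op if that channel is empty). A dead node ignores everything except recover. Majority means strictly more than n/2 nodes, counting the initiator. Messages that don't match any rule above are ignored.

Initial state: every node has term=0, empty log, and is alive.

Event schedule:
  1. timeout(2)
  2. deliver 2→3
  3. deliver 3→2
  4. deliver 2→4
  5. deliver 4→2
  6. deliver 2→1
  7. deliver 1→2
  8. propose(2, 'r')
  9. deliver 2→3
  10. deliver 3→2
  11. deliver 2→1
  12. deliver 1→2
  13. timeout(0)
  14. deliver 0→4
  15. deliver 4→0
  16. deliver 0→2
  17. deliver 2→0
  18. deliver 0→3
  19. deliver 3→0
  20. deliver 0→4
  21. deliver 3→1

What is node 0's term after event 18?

1

after 1 — timeout(2): n2:cand/t1/[-]
after 2 — deliver 2→3: n3:foll/t1/[-]
after 3 — deliver 3→2: ·
after 4 — deliver 2→4: n4:foll/t1/[-]
after 5 — deliver 4→2: n2:lead/t1/[-]
after 6 — deliver 2→1: n1:foll/t1/[-]
after 7 — deliver 1→2: ·
after 8 — propose(2,'r'): n2:lead/t1/[r]
after 9 — deliver 2→3: n3:foll/t1/[r]
after 10 — deliver 3→2: ·
after 11 — deliver 2→1: n1:foll/t1/[r]
after 12 — deliver 1→2: ·
after 13 — timeout(0): n0:cand/t1/[-]
after 14 — deliver 0→4: ·
after 15 — deliver 4→0: ·
after 16 — deliver 0→2: ·
after 17 — deliver 2→0: ·
after 18 — deliver 0→3: ·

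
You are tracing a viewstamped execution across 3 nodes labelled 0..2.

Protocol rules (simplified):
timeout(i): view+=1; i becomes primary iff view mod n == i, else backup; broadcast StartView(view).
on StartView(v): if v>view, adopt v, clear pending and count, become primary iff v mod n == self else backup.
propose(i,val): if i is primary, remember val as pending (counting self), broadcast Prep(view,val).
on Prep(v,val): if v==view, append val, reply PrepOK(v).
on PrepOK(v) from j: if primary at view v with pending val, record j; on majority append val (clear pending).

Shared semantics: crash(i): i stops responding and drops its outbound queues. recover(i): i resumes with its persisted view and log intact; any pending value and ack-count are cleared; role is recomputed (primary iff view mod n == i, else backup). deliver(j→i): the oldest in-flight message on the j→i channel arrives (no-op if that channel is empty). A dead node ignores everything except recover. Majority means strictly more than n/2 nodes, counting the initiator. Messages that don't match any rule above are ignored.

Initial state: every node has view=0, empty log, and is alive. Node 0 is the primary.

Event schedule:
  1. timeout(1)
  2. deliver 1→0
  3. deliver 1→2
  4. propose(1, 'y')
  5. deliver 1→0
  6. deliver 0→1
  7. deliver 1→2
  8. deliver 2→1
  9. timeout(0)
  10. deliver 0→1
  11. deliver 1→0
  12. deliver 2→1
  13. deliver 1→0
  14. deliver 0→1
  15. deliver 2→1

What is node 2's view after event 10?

1

step 1 timeout(1): 1={prim,v=1,log=-}
step 2 deliver 1→0: 0={back,v=1,log=-}
step 3 deliver 1→2: 2={back,v=1,log=-}
step 4 propose(1,'y'): —
step 5 deliver 1→0: 0={back,v=1,log=y}
step 6 deliver 0→1: 1={prim,v=1,log=y}
step 7 deliver 1→2: 2={back,v=1,log=y}
step 8 deliver 2→1: —
step 9 timeout(0): 0={back,v=2,log=y}
step 10 deliver 0→1: 1={back,v=2,log=y}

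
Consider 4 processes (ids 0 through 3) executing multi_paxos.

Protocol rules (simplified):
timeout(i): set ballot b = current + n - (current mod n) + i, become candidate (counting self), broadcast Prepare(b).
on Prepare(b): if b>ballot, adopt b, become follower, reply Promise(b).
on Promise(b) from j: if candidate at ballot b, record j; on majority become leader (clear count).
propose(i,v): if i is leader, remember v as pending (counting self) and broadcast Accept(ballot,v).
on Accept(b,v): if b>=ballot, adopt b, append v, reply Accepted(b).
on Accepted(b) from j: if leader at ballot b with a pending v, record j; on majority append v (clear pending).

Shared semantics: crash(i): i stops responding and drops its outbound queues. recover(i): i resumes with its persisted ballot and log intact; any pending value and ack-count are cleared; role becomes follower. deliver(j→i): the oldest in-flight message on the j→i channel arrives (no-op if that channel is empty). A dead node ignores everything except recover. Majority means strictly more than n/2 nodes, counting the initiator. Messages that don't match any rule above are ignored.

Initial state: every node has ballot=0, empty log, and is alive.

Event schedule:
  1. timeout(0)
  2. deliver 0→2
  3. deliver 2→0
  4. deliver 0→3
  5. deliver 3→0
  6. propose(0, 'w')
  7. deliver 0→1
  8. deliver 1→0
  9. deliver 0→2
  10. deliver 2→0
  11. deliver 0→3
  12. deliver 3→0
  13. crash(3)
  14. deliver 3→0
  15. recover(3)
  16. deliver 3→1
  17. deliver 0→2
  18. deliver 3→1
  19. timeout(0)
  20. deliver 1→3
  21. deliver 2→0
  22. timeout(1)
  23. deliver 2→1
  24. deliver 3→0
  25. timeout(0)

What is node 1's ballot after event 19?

4

1. timeout(0):  <0:cand b4 ->
2. deliver 0→2:  <2:foll b4 ->
3. deliver 2→0:  nop
4. deliver 0→3:  <3:foll b4 ->
5. deliver 3→0:  <0:lead b4 ->
6. propose(0,'w'):  nop
7. deliver 0→1:  <1:foll b4 ->
8. deliver 1→0:  nop
9. deliver 0→2:  <2:foll b4 w>
10. deliver 2→0:  nop
11. deliver 0→3:  <3:foll b4 w>
12. deliver 3→0:  <0:lead b4 w>
13. crash(3):  <3:✗foll b4 w>
14. deliver 3→0:  nop
15. recover(3):  <3:foll b4 w>
16. deliver 3→1:  nop
17. deliver 0→2:  nop
18. deliver 3→1:  nop
19. timeout(0):  <0:cand b8 w>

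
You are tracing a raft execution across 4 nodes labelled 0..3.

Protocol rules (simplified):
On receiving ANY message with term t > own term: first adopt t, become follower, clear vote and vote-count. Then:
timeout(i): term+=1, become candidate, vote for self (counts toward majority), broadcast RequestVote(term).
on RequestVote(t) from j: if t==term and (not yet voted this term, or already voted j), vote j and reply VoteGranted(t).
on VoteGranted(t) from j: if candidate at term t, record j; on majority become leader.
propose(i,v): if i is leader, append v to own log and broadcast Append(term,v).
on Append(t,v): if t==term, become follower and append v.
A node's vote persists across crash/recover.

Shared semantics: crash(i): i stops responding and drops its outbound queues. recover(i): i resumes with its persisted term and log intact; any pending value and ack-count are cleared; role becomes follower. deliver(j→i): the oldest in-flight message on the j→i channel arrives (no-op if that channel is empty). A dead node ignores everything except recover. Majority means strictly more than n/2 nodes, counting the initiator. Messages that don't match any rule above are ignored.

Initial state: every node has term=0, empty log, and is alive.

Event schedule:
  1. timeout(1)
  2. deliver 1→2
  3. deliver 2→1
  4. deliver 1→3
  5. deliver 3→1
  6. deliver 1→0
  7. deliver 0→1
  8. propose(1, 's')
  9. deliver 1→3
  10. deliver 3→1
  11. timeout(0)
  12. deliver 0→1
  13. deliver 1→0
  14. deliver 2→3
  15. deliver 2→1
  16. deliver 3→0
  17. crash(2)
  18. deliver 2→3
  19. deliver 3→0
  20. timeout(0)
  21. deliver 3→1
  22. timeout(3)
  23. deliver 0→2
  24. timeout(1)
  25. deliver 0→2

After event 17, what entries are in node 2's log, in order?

empty

1. timeout(1):  <1:cand t1 ->
2. deliver 1→2:  <2:foll t1 ->
3. deliver 2→1:  nop
4. deliver 1→3:  <3:foll t1 ->
5. deliver 3→1:  <1:lead t1 ->
6. deliver 1→0:  <0:foll t1 ->
7. deliver 0→1:  nop
8. propose(1,'s'):  <1:lead t1 s>
9. deliver 1→3:  <3:foll t1 s>
10. deliver 3→1:  nop
11. timeout(0):  <0:cand t2 ->
12. deliver 0→1:  <1:foll t2 s>
13. deliver 1→0:  nop
14. deliver 2→3:  nop
15. deliver 2→1:  nop
16. deliver 3→0:  nop
17. crash(2):  <2:✗foll t1 ->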